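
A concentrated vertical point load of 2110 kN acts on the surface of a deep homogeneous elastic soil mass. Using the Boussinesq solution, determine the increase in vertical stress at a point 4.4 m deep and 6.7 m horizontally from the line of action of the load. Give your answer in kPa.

Boussinesq vertical stress below a point load on an elastic half-space:
Δσ_z = 3P/(2πz²) · [1 + (r/z)²]^(−5/2)
r/z = 6.7/4.4 = 1.5227; [1+(r/z)²]^(−5/2) = 0.04984.
Δσ_z = 3×2110/(2π×4.4²) × 0.04984 = 52.038 × 0.04984 = 2.594 kPa

Δσ_z ≈ 2.59 kPa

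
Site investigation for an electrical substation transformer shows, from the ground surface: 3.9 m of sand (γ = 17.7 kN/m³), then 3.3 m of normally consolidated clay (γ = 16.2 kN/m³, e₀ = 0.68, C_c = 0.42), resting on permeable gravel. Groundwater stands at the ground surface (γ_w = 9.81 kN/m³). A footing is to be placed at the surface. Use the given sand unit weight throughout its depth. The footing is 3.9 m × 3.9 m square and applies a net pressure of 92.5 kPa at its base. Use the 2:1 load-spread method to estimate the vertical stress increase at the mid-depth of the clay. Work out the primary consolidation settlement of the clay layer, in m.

S_c ≈ 0.116 m

Mid-depth of clay below the ground surface: z = 3.9 + 3.3/2 = 5.55 m.
Total vertical stress at mid-clay: σ_v = 17.7×3.9 + 16.2×1.65 = 95.76 kPa.
Pore pressure: u = 9.81×(5.55 − 0) = 54.446 kPa.
Initial effective stress: σ'_0 = σ_v − u = 95.76 − 54.446 = 41.314 kPa.
Stress increase at mid-clay by the 2:1 spreading method:
Δσ = qBL/((B+z)(L+z)) = 92.5×3.9×3.9/((3.9+5.55)(3.9+5.55)) = 15.755 kPa
Final effective stress: σ'_f = σ'_0 + Δσ = 41.314 + 15.755 = 57.069 kPa.
Normally consolidated clay, so the full stress increment lies on the virgin compression line:
S_c = C_c·H/(1+e₀)·log₁₀(σ'_f/σ'_0) = 0.42×3.3/(1+0.68)×log₁₀(57.069/41.314)
    = 0.825 × 0.1403 = 0.1157 m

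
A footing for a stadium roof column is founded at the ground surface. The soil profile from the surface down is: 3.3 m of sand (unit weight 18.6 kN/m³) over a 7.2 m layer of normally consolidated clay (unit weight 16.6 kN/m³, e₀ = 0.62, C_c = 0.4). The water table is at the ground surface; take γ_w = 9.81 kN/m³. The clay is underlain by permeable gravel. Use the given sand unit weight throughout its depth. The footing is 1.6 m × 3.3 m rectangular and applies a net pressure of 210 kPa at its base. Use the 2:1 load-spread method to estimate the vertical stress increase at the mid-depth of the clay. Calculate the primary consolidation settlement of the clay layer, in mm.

Mid-depth of clay below the ground surface: z = 3.3 + 7.2/2 = 6.9 m.
Total vertical stress at mid-clay: σ_v = 18.6×3.3 + 16.6×3.6 = 121.14 kPa.
Pore pressure: u = 9.81×(6.9 − 0) = 67.689 kPa.
Initial effective stress: σ'_0 = σ_v − u = 121.14 − 67.689 = 53.451 kPa.
Stress increase at mid-clay by the 2:1 spreading method:
Δσ = qBL/((B+z)(L+z)) = 210×1.6×3.3/((1.6+6.9)(3.3+6.9)) = 12.789 kPa
Final effective stress: σ'_f = σ'_0 + Δσ = 53.451 + 12.789 = 66.24 kPa.
Normally consolidated clay, so the full stress increment lies on the virgin compression line:
S_c = C_c·H/(1+e₀)·log₁₀(σ'_f/σ'_0) = 0.4×7.2/(1+0.62)×log₁₀(66.24/53.451)
    = 1.7778 × 0.093164 = 0.1656 m

S_c ≈ 166 mm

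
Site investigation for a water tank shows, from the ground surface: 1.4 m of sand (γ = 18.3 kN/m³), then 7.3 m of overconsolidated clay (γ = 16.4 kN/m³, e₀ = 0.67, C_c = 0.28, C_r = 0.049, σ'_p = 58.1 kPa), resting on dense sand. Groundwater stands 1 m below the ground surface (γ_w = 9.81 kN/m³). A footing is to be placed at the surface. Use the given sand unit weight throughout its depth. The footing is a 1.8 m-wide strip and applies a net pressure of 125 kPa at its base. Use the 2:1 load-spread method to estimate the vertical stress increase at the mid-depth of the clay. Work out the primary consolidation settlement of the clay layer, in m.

Mid-depth of clay below the ground surface: z = 1.4 + 7.3/2 = 5.05 m.
Total vertical stress at mid-clay: σ_v = 18.3×1.4 + 16.4×3.65 = 85.48 kPa.
Pore pressure: u = 9.81×(5.05 − 1) = 39.73 kPa.
Initial effective stress: σ'_0 = σ_v − u = 85.48 − 39.73 = 45.75 kPa.
Stress increase at mid-clay by the 2:1 spreading method:
Δσ = qB/(B+z) = 125×1.8/(1.8+5.05) = 32.847 kPa
Final effective stress: σ'_f = 45.75 + 32.847 = 78.597 kPa.
σ'_f = 78.597 > σ'_p = 58.1 kPa, so the stress path crosses the preconsolidation pressure — recompression up to σ'_p, then virgin compression beyond:
S_c = H/(1+e₀)·[C_r·log₁₀(σ'_p/σ'_0) + C_c·log₁₀(σ'_f/σ'_p)]
    = 7.3/1.67 × [0.049×log₁₀(58.1/45.75) + 0.28×log₁₀(78.597/58.1)]
    = 4.3713 × [0.0050855 + 0.036744] = 0.1828 m

S_c ≈ 0.183 m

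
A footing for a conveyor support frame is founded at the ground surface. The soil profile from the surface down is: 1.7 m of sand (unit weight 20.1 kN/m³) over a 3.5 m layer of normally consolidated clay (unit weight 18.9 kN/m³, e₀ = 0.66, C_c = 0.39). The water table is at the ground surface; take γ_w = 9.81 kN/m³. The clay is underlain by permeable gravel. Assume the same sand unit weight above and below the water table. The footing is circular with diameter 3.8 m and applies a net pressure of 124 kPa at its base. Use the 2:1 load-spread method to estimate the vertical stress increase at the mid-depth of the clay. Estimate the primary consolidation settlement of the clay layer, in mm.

Mid-depth of clay below the ground surface: z = 1.7 + 3.5/2 = 3.45 m.
Total vertical stress at mid-clay: σ_v = 20.1×1.7 + 18.9×1.75 = 67.245 kPa.
Pore pressure: u = 9.81×(3.45 − 0) = 33.845 kPa.
Initial effective stress: σ'_0 = σ_v − u = 67.245 − 33.845 = 33.4 kPa.
Stress increase at mid-clay by the 2:1 spreading method:
Δσ ≈ qD²/(D+z)² = 124×3.8²/(3.8+3.45)² = 34.065 kPa
Final effective stress: σ'_f = σ'_0 + Δσ = 33.4 + 34.065 = 67.465 kPa.
Normally consolidated clay, so the full stress increment lies on the virgin compression line:
S_c = C_c·H/(1+e₀)·log₁₀(σ'_f/σ'_0) = 0.39×3.5/(1+0.66)×log₁₀(67.465/33.4)
    = 0.82229 × 0.30533 = 0.2511 m

S_c ≈ 251 mm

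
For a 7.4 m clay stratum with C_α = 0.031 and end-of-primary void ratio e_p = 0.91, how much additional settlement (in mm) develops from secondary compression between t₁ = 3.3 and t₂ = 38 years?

Secondary compression: S_s = C_α·H/(1+e_p)·log₁₀(t₂/t₁)
S_s = 0.031×7.4/(1+0.91)×log₁₀(38/3.3)
    = 0.1201 × 1.061 = 0.1275 m

S_s ≈ 127 mm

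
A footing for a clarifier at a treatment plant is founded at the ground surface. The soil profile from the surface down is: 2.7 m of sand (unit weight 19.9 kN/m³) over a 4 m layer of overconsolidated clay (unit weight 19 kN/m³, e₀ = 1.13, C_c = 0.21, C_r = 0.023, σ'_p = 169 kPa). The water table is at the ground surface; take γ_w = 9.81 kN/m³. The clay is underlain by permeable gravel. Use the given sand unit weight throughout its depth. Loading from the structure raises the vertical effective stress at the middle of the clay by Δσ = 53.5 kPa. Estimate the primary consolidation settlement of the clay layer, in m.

Mid-depth of clay below the ground surface: z = 2.7 + 4/2 = 4.7 m.
Total vertical stress at mid-clay: σ_v = 19.9×2.7 + 19×2 = 91.73 kPa.
Pore pressure: u = 9.81×(4.7 − 0) = 46.107 kPa.
Initial effective stress: σ'_0 = σ_v − u = 91.73 − 46.107 = 45.623 kPa.
Final effective stress: σ'_f = 45.623 + 53.5 = 99.123 kPa.
σ'_f = 99.123 ≤ σ'_p = 169 kPa, so the clay remains overconsolidated and only the recompression index applies:
S_c = C_r·H/(1+e₀)·log₁₀(σ'_f/σ'_0) = 0.023×4/2.13×log₁₀(99.123/45.623)
    = 0.043192 × 0.33699 = 0.01456 m

S_c ≈ 0.0146 m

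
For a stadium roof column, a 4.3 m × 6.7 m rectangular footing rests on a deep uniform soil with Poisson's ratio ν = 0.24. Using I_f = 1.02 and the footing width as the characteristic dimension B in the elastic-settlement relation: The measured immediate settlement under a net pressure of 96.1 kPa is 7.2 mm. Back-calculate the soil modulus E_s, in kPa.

E_s ≈ 55200 kPa

S_e = q·B·(1−ν²)/E_s · I_f  ⇒  E_s = q·B·(1−ν²)·I_f / S_e.
E_s = 96.1 × 4.3 × 0.9424 × 1.02 / 0.0072 = 55170 kPa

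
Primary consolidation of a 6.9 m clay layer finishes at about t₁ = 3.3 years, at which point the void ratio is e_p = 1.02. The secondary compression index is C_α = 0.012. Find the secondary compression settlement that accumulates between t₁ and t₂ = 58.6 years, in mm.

Secondary compression: S_s = C_α·H/(1+e_p)·log₁₀(t₂/t₁)
S_s = 0.012×6.9/(1+1.02)×log₁₀(58.6/3.3)
    = 0.04099 × 1.249 = 0.05121 m

S_s ≈ 51.2 mm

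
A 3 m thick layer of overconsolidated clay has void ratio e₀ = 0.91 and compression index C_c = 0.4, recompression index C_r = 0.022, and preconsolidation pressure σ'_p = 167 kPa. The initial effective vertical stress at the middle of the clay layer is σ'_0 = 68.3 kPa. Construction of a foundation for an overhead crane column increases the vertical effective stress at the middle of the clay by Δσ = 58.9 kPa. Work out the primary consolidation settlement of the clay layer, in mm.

S_c ≈ 9.33 mm

Final effective stress: σ'_f = 68.3 + 58.9 = 127.2 kPa.
σ'_f = 127.2 ≤ σ'_p = 167 kPa, so the clay remains overconsolidated and only the recompression index applies:
S_c = C_r·H/(1+e₀)·log₁₀(σ'_f/σ'_0) = 0.022×3/1.91×log₁₀(127.2/68.3)
    = 0.034555 × 0.27007 = 0.009332 m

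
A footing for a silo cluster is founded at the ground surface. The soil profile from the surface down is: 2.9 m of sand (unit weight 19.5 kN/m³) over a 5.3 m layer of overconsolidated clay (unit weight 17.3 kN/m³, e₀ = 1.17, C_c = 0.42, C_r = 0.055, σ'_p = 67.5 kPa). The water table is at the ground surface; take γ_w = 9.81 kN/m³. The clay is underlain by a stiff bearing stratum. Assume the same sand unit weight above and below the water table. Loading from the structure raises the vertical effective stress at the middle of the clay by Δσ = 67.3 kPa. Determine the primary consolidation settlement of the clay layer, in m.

S_c ≈ 0.258 m

Mid-depth of clay below the ground surface: z = 2.9 + 5.3/2 = 5.55 m.
Total vertical stress at mid-clay: σ_v = 19.5×2.9 + 17.3×2.65 = 102.39 kPa.
Pore pressure: u = 9.81×(5.55 − 0) = 54.446 kPa.
Initial effective stress: σ'_0 = σ_v − u = 102.39 − 54.446 = 47.944 kPa.
Final effective stress: σ'_f = 47.944 + 67.3 = 115.24 kPa.
σ'_f = 115.24 > σ'_p = 67.5 kPa, so the stress path crosses the preconsolidation pressure — recompression up to σ'_p, then virgin compression beyond:
S_c = H/(1+e₀)·[C_r·log₁₀(σ'_p/σ'_0) + C_c·log₁₀(σ'_f/σ'_p)]
    = 5.3/2.17 × [0.055×log₁₀(67.5/47.944) + 0.42×log₁₀(115.24/67.5)]
    = 2.4424 × [0.0081713 + 0.097566] = 0.2583 m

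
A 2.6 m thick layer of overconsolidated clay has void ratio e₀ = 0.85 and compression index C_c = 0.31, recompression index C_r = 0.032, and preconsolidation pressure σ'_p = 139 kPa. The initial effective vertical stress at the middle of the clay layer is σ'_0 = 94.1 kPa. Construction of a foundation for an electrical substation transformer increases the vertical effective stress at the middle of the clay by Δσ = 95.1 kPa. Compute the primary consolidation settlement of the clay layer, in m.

Final effective stress: σ'_f = 94.1 + 95.1 = 189.2 kPa.
σ'_f = 189.2 > σ'_p = 139 kPa, so the stress path crosses the preconsolidation pressure — recompression up to σ'_p, then virgin compression beyond:
S_c = H/(1+e₀)·[C_r·log₁₀(σ'_p/σ'_0) + C_c·log₁₀(σ'_f/σ'_p)]
    = 2.6/1.85 × [0.032×log₁₀(139/94.1) + 0.31×log₁₀(189.2/139)]
    = 1.4054 × [0.0054216 + 0.041511] = 0.06596 m

S_c ≈ 0.066 m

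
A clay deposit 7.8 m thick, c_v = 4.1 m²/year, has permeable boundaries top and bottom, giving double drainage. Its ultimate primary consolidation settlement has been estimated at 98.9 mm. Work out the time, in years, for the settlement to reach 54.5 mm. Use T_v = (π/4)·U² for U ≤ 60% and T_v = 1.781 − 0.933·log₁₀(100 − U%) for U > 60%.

Drainage path length: H_d = H/2 = 3.9 m (double drainage).
U = S(t)/S_ult = 54.5/98.9 = 0.5511.
U ≤ 60%: T_v = (π/4)·U² = (π/4)×0.55106² = 0.2385.
t = T_v·H_d²/c_v = 0.2385×3.9²/4.1 = 0.8848 years.

t ≈ 0.885 years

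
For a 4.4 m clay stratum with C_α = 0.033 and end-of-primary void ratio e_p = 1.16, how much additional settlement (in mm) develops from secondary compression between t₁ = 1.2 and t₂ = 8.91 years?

Secondary compression: S_s = C_α·H/(1+e_p)·log₁₀(t₂/t₁)
S_s = 0.033×4.4/(1+1.16)×log₁₀(8.91/1.2)
    = 0.06722 × 0.8707 = 0.05853 m

S_s ≈ 58.5 mm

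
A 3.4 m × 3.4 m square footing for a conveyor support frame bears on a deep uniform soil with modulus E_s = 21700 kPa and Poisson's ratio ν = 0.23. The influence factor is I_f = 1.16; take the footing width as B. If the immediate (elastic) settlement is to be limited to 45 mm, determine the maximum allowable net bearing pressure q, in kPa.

S_e = q·B·(1−ν²)/E_s · I_f  ⇒  q = S_e·E_s / (B·(1−ν²)·I_f).
q = 0.045 × 21700 / (3.4 × 0.9471 × 1.16) = 261.4 kPa

q ≈ 261 kPa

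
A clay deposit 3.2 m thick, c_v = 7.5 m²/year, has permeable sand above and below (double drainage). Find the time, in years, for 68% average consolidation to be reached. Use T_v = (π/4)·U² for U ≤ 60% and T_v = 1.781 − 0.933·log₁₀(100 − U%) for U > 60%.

t ≈ 0.129 years

Drainage path length: H_d = H/2 = 1.6 m (double drainage).
U > 60%: T_v = 1.781 − 0.933·log₁₀(100 − 68) = 0.3767.
t = T_v·H_d²/c_v = 0.3767×1.6²/7.5 = 0.1286 years.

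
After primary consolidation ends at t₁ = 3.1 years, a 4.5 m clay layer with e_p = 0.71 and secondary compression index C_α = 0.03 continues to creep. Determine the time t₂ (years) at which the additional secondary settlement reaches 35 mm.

S_s = C_α·H/(1+e_p)·log₁₀(t₂/t₁) ⇒ log₁₀(t₂/t₁) = S_s·(1+e_p)/(C_α·H).
log₁₀(t₂/t₁) = 0.035 × (1+0.71) / (0.03×4.5) = 0.4433
t₂ = t₁ × 10^0.4433 = 3.1 × 2.775 = 8.604 years

t₂ ≈ 8.6 years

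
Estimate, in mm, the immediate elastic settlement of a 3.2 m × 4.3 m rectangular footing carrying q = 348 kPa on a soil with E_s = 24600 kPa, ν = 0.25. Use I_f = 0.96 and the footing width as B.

S_e ≈ 40.7 mm

Immediate (elastic) settlement: S_e = q·B·(1−ν²)/E_s · I_f.
S_e = 348 × 3.2 × (1 − 0.25²) / 24600 × 0.96
    = 348 × 3.2 × 0.9375 / 24600 × 0.96
    = 0.04074 m = 40.74 mm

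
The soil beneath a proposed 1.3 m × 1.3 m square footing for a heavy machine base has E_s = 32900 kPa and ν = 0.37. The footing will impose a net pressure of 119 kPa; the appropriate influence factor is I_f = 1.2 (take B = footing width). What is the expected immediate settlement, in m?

Immediate (elastic) settlement: S_e = q·B·(1−ν²)/E_s · I_f.
S_e = 119 × 1.3 × (1 − 0.37²) / 32900 × 1.2
    = 119 × 1.3 × 0.8631 / 32900 × 1.2
    = 0.00487 m

S_e ≈ 0.00487 m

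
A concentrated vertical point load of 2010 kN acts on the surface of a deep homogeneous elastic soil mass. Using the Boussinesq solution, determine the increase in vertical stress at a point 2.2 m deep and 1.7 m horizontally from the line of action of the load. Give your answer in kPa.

Boussinesq vertical stress below a point load on an elastic half-space:
Δσ_z = 3P/(2πz²) · [1 + (r/z)²]^(−5/2)
r/z = 1.7/2.2 = 0.77273; [1+(r/z)²]^(−5/2) = 0.31022.
Δσ_z = 3×2010/(2π×2.2²) × 0.31022 = 198.29 × 0.31022 = 61.51 kPa

Δσ_z ≈ 61.5 kPa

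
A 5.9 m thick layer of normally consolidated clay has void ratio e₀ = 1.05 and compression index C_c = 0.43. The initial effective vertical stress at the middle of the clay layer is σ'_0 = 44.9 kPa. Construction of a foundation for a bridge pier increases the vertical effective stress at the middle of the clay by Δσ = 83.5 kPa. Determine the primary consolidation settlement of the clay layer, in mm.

Final effective stress: σ'_f = σ'_0 + Δσ = 44.9 + 83.5 = 128.4 kPa.
Normally consolidated clay, so the full stress increment lies on the virgin compression line:
S_c = C_c·H/(1+e₀)·log₁₀(σ'_f/σ'_0) = 0.43×5.9/(1+1.05)×log₁₀(128.4/44.9)
    = 1.2376 × 0.45632 = 0.5647 m

S_c ≈ 565 mm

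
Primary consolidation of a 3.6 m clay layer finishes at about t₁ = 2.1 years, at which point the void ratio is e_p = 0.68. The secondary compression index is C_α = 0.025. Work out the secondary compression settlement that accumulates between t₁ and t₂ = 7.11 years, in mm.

S_s ≈ 28.4 mm

Secondary compression: S_s = C_α·H/(1+e_p)·log₁₀(t₂/t₁)
S_s = 0.025×3.6/(1+0.68)×log₁₀(7.11/2.1)
    = 0.05357 × 0.5297 = 0.02837 m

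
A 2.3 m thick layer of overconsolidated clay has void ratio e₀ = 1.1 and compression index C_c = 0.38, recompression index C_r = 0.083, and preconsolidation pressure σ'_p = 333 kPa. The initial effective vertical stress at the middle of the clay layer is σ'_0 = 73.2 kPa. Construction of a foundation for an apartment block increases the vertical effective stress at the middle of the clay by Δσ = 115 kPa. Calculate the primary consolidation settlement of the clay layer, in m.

S_c ≈ 0.0373 m

Final effective stress: σ'_f = 73.2 + 115 = 188.2 kPa.
σ'_f = 188.2 ≤ σ'_p = 333 kPa, so the clay remains overconsolidated and only the recompression index applies:
S_c = C_r·H/(1+e₀)·log₁₀(σ'_f/σ'_0) = 0.083×2.3/2.1×log₁₀(188.2/73.2)
    = 0.090902 × 0.41011 = 0.03728 m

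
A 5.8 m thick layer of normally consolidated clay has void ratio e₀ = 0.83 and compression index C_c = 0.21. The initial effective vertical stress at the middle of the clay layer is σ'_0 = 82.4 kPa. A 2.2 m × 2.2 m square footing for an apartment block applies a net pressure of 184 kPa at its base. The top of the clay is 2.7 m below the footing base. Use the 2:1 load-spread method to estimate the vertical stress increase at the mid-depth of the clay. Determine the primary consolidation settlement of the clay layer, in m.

S_c ≈ 0.0473 m

Mid-depth of clay below the footing base: z = 2.7 + 5.8/2 = 5.6 m.
Stress increase at mid-clay by the 2:1 spreading method:
Δσ = qBL/((B+z)(L+z)) = 184×2.2×2.2/((2.2+5.6)(2.2+5.6)) = 14.638 kPa
Final effective stress: σ'_f = σ'_0 + Δσ = 82.4 + 14.638 = 97.038 kPa.
Normally consolidated clay, so the full stress increment lies on the virgin compression line:
S_c = C_c·H/(1+e₀)·log₁₀(σ'_f/σ'_0) = 0.21×5.8/(1+0.83)×log₁₀(97.038/82.4)
    = 0.66557 × 0.071015 = 0.04727 m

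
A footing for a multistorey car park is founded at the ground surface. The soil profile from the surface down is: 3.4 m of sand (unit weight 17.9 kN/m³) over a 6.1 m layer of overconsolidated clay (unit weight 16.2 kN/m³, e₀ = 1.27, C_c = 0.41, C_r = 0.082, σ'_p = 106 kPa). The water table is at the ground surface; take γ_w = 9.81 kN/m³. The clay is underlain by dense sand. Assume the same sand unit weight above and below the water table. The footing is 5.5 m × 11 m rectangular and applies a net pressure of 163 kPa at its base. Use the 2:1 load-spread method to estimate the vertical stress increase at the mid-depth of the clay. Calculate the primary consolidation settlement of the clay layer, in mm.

Mid-depth of clay below the ground surface: z = 3.4 + 6.1/2 = 6.45 m.
Total vertical stress at mid-clay: σ_v = 17.9×3.4 + 16.2×3.05 = 110.27 kPa.
Pore pressure: u = 9.81×(6.45 − 0) = 63.275 kPa.
Initial effective stress: σ'_0 = σ_v − u = 110.27 − 63.275 = 46.995 kPa.
Stress increase at mid-clay by the 2:1 spreading method:
Δσ = qBL/((B+z)(L+z)) = 163×5.5×11/((5.5+6.45)(11+6.45)) = 47.291 kPa
Final effective stress: σ'_f = 46.995 + 47.291 = 94.286 kPa.
σ'_f = 94.286 ≤ σ'_p = 106 kPa, so the clay remains overconsolidated and only the recompression index applies:
S_c = C_r·H/(1+e₀)·log₁₀(σ'_f/σ'_0) = 0.082×6.1/2.27×log₁₀(94.286/46.995)
    = 0.22035 × 0.3024 = 0.06663 m

S_c ≈ 66.6 mm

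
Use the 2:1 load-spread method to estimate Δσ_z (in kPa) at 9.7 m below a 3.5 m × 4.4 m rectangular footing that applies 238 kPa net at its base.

Δσ_z ≈ 19.7 kPa

By the 2:1 method the load spreads at 1 horizontal : 2 vertical, so at depth z the loaded area has grown by z in each plan dimension:
Δσ = qBL/((B+z)(L+z)) = 238×3.5×4.4/((3.5+9.7)(4.4+9.7)) = 19.693 kPa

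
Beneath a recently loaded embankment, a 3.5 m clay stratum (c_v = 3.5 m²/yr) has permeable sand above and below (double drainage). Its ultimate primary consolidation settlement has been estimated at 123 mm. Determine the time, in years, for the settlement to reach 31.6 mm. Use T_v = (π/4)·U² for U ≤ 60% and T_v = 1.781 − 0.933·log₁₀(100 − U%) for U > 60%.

t ≈ 0.0454 years

Drainage path length: H_d = H/2 = 1.75 m (double drainage).
U = S(t)/S_ult = 31.6/123 = 0.2569.
U ≤ 60%: T_v = (π/4)·U² = (π/4)×0.25691² = 0.051839.
t = T_v·H_d²/c_v = 0.051839×1.75²/3.5 = 0.04536 years.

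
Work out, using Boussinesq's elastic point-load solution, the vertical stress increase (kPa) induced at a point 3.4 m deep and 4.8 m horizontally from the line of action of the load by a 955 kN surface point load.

Δσ_z ≈ 2.55 kPa

Boussinesq vertical stress below a point load on an elastic half-space:
Δσ_z = 3P/(2πz²) · [1 + (r/z)²]^(−5/2)
r/z = 4.8/3.4 = 1.4118; [1+(r/z)²]^(−5/2) = 0.064521.
Δσ_z = 3×955/(2π×3.4²) × 0.064521 = 39.445 × 0.064521 = 2.545 kPa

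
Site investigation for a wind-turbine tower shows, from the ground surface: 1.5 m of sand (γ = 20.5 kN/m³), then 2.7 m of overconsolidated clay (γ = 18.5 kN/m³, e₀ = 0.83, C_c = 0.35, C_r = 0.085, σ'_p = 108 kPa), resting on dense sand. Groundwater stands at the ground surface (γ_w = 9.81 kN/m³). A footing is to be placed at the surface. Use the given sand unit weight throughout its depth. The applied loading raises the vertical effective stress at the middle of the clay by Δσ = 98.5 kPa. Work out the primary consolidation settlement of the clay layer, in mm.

Mid-depth of clay below the ground surface: z = 1.5 + 2.7/2 = 2.85 m.
Total vertical stress at mid-clay: σ_v = 20.5×1.5 + 18.5×1.35 = 55.725 kPa.
Pore pressure: u = 9.81×(2.85 − 0) = 27.959 kPa.
Initial effective stress: σ'_0 = σ_v − u = 55.725 − 27.959 = 27.766 kPa.
Final effective stress: σ'_f = 27.766 + 98.5 = 126.27 kPa.
σ'_f = 126.27 > σ'_p = 108 kPa, so the stress path crosses the preconsolidation pressure — recompression up to σ'_p, then virgin compression beyond:
S_c = H/(1+e₀)·[C_r·log₁₀(σ'_p/σ'_0) + C_c·log₁₀(σ'_f/σ'_p)]
    = 2.7/1.83 × [0.085×log₁₀(108/27.766) + 0.35×log₁₀(126.27/108)]
    = 1.4754 × [0.050142 + 0.023757] = 0.109 m

S_c ≈ 109 mm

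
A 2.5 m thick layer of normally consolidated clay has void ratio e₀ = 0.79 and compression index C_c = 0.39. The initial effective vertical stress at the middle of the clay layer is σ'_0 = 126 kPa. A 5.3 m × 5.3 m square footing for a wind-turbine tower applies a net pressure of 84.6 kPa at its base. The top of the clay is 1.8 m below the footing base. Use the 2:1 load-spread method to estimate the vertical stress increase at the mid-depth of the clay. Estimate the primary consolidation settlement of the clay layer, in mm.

Mid-depth of clay below the footing base: z = 1.8 + 2.5/2 = 3.05 m.
Stress increase at mid-clay by the 2:1 spreading method:
Δσ = qBL/((B+z)(L+z)) = 84.6×5.3×5.3/((5.3+3.05)(5.3+3.05)) = 34.084 kPa
Final effective stress: σ'_f = σ'_0 + Δσ = 126 + 34.084 = 160.08 kPa.
Normally consolidated clay, so the full stress increment lies on the virgin compression line:
S_c = C_c·H/(1+e₀)·log₁₀(σ'_f/σ'_0) = 0.39×2.5/(1+0.79)×log₁₀(160.08/126)
    = 0.54469 × 0.10397 = 0.05663 m

S_c ≈ 56.6 mm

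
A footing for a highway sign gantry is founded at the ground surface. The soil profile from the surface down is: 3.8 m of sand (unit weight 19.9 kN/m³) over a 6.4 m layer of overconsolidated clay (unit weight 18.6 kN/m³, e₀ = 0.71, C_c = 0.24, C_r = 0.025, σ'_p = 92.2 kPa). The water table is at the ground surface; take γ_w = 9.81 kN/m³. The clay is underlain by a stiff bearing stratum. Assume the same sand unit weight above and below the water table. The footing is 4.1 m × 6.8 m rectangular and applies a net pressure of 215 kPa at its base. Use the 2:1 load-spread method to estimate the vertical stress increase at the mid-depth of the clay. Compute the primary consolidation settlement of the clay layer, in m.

S_c ≈ 0.0662 m

Mid-depth of clay below the ground surface: z = 3.8 + 6.4/2 = 7 m.
Total vertical stress at mid-clay: σ_v = 19.9×3.8 + 18.6×3.2 = 135.14 kPa.
Pore pressure: u = 9.81×(7 − 0) = 68.67 kPa.
Initial effective stress: σ'_0 = σ_v − u = 135.14 − 68.67 = 66.47 kPa.
Stress increase at mid-clay by the 2:1 spreading method:
Δσ = qBL/((B+z)(L+z)) = 215×4.1×6.8/((4.1+7)(6.8+7)) = 39.132 kPa
Final effective stress: σ'_f = 66.47 + 39.132 = 105.6 kPa.
σ'_f = 105.6 > σ'_p = 92.2 kPa, so the stress path crosses the preconsolidation pressure — recompression up to σ'_p, then virgin compression beyond:
S_c = H/(1+e₀)·[C_r·log₁₀(σ'_p/σ'_0) + C_c·log₁₀(σ'_f/σ'_p)]
    = 6.4/1.71 × [0.025×log₁₀(92.2/66.47) + 0.24×log₁₀(105.6/92.2)]
    = 3.7427 × [0.0035526 + 0.014144] = 0.06623 m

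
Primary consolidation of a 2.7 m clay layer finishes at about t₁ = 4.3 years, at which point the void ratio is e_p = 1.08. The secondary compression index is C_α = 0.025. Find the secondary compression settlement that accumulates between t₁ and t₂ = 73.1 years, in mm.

S_s ≈ 39.9 mm

Secondary compression: S_s = C_α·H/(1+e_p)·log₁₀(t₂/t₁)
S_s = 0.025×2.7/(1+1.08)×log₁₀(73.1/4.3)
    = 0.03245 × 1.23 = 0.03993 m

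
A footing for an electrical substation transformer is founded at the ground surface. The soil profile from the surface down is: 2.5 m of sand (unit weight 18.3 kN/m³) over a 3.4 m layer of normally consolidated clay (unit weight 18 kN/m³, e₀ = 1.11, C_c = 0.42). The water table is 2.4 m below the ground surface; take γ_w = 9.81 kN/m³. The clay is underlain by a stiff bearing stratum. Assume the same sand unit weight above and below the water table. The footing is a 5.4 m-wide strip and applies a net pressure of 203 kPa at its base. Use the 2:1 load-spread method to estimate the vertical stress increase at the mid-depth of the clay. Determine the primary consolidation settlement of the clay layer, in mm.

S_c ≈ 318 mm

Mid-depth of clay below the ground surface: z = 2.5 + 3.4/2 = 4.2 m.
Total vertical stress at mid-clay: σ_v = 18.3×2.5 + 18×1.7 = 76.35 kPa.
Pore pressure: u = 9.81×(4.2 − 2.4) = 17.658 kPa.
Initial effective stress: σ'_0 = σ_v − u = 76.35 − 17.658 = 58.692 kPa.
Stress increase at mid-clay by the 2:1 spreading method:
Δσ = qB/(B+z) = 203×5.4/(5.4+4.2) = 114.19 kPa
Final effective stress: σ'_f = σ'_0 + Δσ = 58.692 + 114.19 = 172.88 kPa.
Normally consolidated clay, so the full stress increment lies on the virgin compression line:
S_c = C_c·H/(1+e₀)·log₁₀(σ'_f/σ'_0) = 0.42×3.4/(1+1.11)×log₁₀(172.88/58.692)
    = 0.67678 × 0.46917 = 0.3175 m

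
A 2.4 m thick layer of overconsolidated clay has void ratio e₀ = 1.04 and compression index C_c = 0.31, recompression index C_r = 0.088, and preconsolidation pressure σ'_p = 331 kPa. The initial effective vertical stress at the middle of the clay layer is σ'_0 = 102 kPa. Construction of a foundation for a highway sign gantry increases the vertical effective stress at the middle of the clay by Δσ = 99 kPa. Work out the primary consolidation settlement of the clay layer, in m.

S_c ≈ 0.0305 m

Final effective stress: σ'_f = 102 + 99 = 201 kPa.
σ'_f = 201 ≤ σ'_p = 331 kPa, so the clay remains overconsolidated and only the recompression index applies:
S_c = C_r·H/(1+e₀)·log₁₀(σ'_f/σ'_0) = 0.088×2.4/2.04×log₁₀(201/102)
    = 0.10353 × 0.2946 = 0.0305 m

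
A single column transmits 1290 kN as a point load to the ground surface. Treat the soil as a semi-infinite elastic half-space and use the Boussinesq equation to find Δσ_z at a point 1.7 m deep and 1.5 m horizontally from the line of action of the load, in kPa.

Boussinesq vertical stress below a point load on an elastic half-space:
Δσ_z = 3P/(2πz²) · [1 + (r/z)²]^(−5/2)
r/z = 1.5/1.7 = 0.88235; [1+(r/z)²]^(−5/2) = 0.23705.
Δσ_z = 3×1290/(2π×1.7²) × 0.23705 = 213.12 × 0.23705 = 50.52 kPa

Δσ_z ≈ 50.5 kPa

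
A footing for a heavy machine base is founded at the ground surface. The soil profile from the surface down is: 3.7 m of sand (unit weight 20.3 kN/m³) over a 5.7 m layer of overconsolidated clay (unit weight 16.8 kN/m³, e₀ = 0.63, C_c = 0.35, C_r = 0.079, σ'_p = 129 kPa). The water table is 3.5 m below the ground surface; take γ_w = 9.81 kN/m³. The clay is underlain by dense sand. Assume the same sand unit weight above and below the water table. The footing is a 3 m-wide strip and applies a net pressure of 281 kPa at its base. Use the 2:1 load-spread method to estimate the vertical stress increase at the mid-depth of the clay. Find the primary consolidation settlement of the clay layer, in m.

S_c ≈ 0.22 m

Mid-depth of clay below the ground surface: z = 3.7 + 5.7/2 = 6.55 m.
Total vertical stress at mid-clay: σ_v = 20.3×3.7 + 16.8×2.85 = 122.99 kPa.
Pore pressure: u = 9.81×(6.55 − 3.5) = 29.921 kPa.
Initial effective stress: σ'_0 = σ_v − u = 122.99 − 29.921 = 93.069 kPa.
Stress increase at mid-clay by the 2:1 spreading method:
Δσ = qB/(B+z) = 281×3/(3+6.55) = 88.272 kPa
Final effective stress: σ'_f = 93.069 + 88.272 = 181.34 kPa.
σ'_f = 181.34 > σ'_p = 129 kPa, so the stress path crosses the preconsolidation pressure — recompression up to σ'_p, then virgin compression beyond:
S_c = H/(1+e₀)·[C_r·log₁₀(σ'_p/σ'_0) + C_c·log₁₀(σ'_f/σ'_p)]
    = 5.7/1.63 × [0.079×log₁₀(129/93.069) + 0.35×log₁₀(181.34/129)]
    = 3.4969 × [0.011201 + 0.051766] = 0.2202 m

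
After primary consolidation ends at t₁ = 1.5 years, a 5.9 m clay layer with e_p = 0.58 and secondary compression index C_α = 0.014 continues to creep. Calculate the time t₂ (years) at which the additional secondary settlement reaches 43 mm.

t₂ ≈ 9.97 years

S_s = C_α·H/(1+e_p)·log₁₀(t₂/t₁) ⇒ log₁₀(t₂/t₁) = S_s·(1+e_p)/(C_α·H).
log₁₀(t₂/t₁) = 0.043 × (1+0.58) / (0.014×5.9) = 0.8225
t₂ = t₁ × 10^0.8225 = 1.5 × 6.645 = 9.968 years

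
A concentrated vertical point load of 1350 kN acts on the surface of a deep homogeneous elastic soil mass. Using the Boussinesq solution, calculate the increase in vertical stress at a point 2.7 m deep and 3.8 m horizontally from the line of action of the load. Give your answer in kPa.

Boussinesq vertical stress below a point load on an elastic half-space:
Δσ_z = 3P/(2πz²) · [1 + (r/z)²]^(−5/2)
r/z = 3.8/2.7 = 1.4074; [1+(r/z)²]^(−5/2) = 0.065188.
Δσ_z = 3×1350/(2π×2.7²) × 0.065188 = 88.419 × 0.065188 = 5.764 kPa

Δσ_z ≈ 5.76 kPa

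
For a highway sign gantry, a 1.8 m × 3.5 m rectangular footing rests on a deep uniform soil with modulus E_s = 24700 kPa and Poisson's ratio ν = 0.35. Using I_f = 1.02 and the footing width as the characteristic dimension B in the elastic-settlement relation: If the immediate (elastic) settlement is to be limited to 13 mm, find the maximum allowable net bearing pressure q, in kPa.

q ≈ 199 kPa

S_e = q·B·(1−ν²)/E_s · I_f  ⇒  q = S_e·E_s / (B·(1−ν²)·I_f).
q = 0.013 × 24700 / (1.8 × 0.8775 × 1.02) = 199.3 kPa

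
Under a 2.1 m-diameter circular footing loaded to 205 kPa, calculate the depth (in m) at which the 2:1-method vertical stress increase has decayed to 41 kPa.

z ≈ 2.6 m

2:1 spreading — at depth z the loaded area has grown by z in each plan dimension:
qD²/(D+z)² = Δσ_z ⇒ z = D(√(q/Δσ_z) − 1) = 2.1×(√(205/41) − 1) = 2.596 m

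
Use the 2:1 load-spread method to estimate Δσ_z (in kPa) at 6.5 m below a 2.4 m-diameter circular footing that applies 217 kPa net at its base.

Δσ_z ≈ 15.8 kPa

By the 2:1 method the load spreads at 1 horizontal : 2 vertical, so at depth z the loaded area has grown by z in each plan dimension:
Δσ ≈ qD²/(D+z)² = 217×2.4²/(2.4+6.5)² = 15.78 kPa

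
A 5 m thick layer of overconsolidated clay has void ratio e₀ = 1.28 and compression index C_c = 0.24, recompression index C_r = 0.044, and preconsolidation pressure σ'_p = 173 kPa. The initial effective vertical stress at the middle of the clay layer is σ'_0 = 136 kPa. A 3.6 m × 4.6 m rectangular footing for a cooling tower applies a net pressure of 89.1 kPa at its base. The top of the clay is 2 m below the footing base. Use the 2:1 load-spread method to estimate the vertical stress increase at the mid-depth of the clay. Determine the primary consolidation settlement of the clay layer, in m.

Mid-depth of clay below the footing base: z = 2 + 5/2 = 4.5 m.
Stress increase at mid-clay by the 2:1 spreading method:
Δσ = qBL/((B+z)(L+z)) = 89.1×3.6×4.6/((3.6+4.5)(4.6+4.5)) = 20.018 kPa
Final effective stress: σ'_f = 136 + 20.018 = 156.02 kPa.
σ'_f = 156.02 ≤ σ'_p = 173 kPa, so the clay remains overconsolidated and only the recompression index applies:
S_c = C_r·H/(1+e₀)·log₁₀(σ'_f/σ'_0) = 0.044×5/2.28×log₁₀(156.02/136)
    = 0.096492 × 0.059641 = 0.005755 m

S_c ≈ 0.00575 m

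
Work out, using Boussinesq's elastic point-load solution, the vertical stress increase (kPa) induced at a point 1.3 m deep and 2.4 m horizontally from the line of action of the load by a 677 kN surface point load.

Δσ_z ≈ 4.69 kPa

Boussinesq vertical stress below a point load on an elastic half-space:
Δσ_z = 3P/(2πz²) · [1 + (r/z)²]^(−5/2)
r/z = 2.4/1.3 = 1.8462; [1+(r/z)²]^(−5/2) = 0.024509.
Δσ_z = 3×677/(2π×1.3²) × 0.024509 = 191.27 × 0.024509 = 4.688 kPa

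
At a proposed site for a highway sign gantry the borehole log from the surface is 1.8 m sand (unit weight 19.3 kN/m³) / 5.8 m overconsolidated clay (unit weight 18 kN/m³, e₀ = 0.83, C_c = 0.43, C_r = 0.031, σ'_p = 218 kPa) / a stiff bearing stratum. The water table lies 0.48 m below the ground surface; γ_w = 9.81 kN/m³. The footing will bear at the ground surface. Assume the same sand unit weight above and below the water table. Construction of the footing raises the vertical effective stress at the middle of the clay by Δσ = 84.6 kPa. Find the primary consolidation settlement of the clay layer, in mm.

Mid-depth of clay below the ground surface: z = 1.8 + 5.8/2 = 4.7 m.
Total vertical stress at mid-clay: σ_v = 19.3×1.8 + 18×2.9 = 86.94 kPa.
Pore pressure: u = 9.81×(4.7 − 0.48) = 41.398 kPa.
Initial effective stress: σ'_0 = σ_v − u = 86.94 − 41.398 = 45.542 kPa.
Final effective stress: σ'_f = 45.542 + 84.6 = 130.14 kPa.
σ'_f = 130.14 ≤ σ'_p = 218 kPa, so the clay remains overconsolidated and only the recompression index applies:
S_c = C_r·H/(1+e₀)·log₁₀(σ'_f/σ'_0) = 0.031×5.8/1.83×log₁₀(130.14/45.542)
    = 0.098251 × 0.456 = 0.0448 m

S_c ≈ 44.8 mm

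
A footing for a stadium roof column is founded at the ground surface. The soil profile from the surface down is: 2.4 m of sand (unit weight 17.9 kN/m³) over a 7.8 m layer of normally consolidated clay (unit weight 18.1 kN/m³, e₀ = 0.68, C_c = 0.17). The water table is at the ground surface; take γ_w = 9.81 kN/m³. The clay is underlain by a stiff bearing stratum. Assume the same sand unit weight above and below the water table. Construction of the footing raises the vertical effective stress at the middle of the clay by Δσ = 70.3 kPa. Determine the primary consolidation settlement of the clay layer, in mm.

S_c ≈ 294 mm

Mid-depth of clay below the ground surface: z = 2.4 + 7.8/2 = 6.3 m.
Total vertical stress at mid-clay: σ_v = 17.9×2.4 + 18.1×3.9 = 113.55 kPa.
Pore pressure: u = 9.81×(6.3 − 0) = 61.803 kPa.
Initial effective stress: σ'_0 = σ_v − u = 113.55 − 61.803 = 51.747 kPa.
Final effective stress: σ'_f = σ'_0 + Δσ = 51.747 + 70.3 = 122.05 kPa.
Normally consolidated clay, so the full stress increment lies on the virgin compression line:
S_c = C_c·H/(1+e₀)·log₁₀(σ'_f/σ'_0) = 0.17×7.8/(1+0.68)×log₁₀(122.05/51.747)
    = 0.78929 × 0.37265 = 0.2941 m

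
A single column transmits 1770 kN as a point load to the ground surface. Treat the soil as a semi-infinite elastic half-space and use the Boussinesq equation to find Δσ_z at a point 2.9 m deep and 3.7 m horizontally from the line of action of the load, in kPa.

Boussinesq vertical stress below a point load on an elastic half-space:
Δσ_z = 3P/(2πz²) · [1 + (r/z)²]^(−5/2)
r/z = 3.7/2.9 = 1.2759; [1+(r/z)²]^(−5/2) = 0.089332.
Δσ_z = 3×1770/(2π×2.9²) × 0.089332 = 100.49 × 0.089332 = 8.977 kPa

Δσ_z ≈ 8.98 kPa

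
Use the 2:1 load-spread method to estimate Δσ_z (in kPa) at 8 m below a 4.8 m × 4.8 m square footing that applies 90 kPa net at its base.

By the 2:1 method the load spreads at 1 horizontal : 2 vertical, so at depth z the loaded area has grown by z in each plan dimension:
Δσ = qBL/((B+z)(L+z)) = 90×4.8×4.8/((4.8+8)(4.8+8)) = 12.656 kPa

Δσ_z ≈ 12.7 kPa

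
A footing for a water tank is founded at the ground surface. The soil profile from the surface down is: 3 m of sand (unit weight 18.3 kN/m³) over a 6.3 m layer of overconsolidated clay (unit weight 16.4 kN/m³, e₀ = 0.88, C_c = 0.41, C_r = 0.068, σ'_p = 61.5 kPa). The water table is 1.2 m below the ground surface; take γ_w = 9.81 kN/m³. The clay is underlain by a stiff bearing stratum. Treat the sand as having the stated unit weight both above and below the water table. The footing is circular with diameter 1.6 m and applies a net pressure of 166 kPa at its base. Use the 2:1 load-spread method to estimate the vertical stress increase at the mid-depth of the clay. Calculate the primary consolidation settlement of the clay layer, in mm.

Mid-depth of clay below the ground surface: z = 3 + 6.3/2 = 6.15 m.
Total vertical stress at mid-clay: σ_v = 18.3×3 + 16.4×3.15 = 106.56 kPa.
Pore pressure: u = 9.81×(6.15 − 1.2) = 48.56 kPa.
Initial effective stress: σ'_0 = σ_v − u = 106.56 − 48.56 = 58 kPa.
Stress increase at mid-clay by the 2:1 spreading method:
Δσ ≈ qD²/(D+z)² = 166×1.6²/(1.6+6.15)² = 7.0753 kPa
Final effective stress: σ'_f = 58 + 7.0753 = 65.075 kPa.
σ'_f = 65.075 > σ'_p = 61.5 kPa, so the stress path crosses the preconsolidation pressure — recompression up to σ'_p, then virgin compression beyond:
S_c = H/(1+e₀)·[C_r·log₁₀(σ'_p/σ'_0) + C_c·log₁₀(σ'_f/σ'_p)]
    = 6.3/1.88 × [0.068×log₁₀(61.5/58) + 0.41×log₁₀(65.075/61.5)]
    = 3.3511 × [0.0017304 + 0.010061] = 0.03951 m

S_c ≈ 39.5 mm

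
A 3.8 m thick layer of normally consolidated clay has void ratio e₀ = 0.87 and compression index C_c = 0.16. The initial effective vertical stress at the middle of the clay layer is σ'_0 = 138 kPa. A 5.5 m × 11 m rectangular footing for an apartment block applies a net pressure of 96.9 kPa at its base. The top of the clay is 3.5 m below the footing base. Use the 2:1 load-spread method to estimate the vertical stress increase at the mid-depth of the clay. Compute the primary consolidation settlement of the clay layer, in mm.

S_c ≈ 30.1 mm

Mid-depth of clay below the footing base: z = 3.5 + 3.8/2 = 5.4 m.
Stress increase at mid-clay by the 2:1 spreading method:
Δσ = qBL/((B+z)(L+z)) = 96.9×5.5×11/((5.5+5.4)(11+5.4)) = 32.795 kPa
Final effective stress: σ'_f = σ'_0 + Δσ = 138 + 32.795 = 170.8 kPa.
Normally consolidated clay, so the full stress increment lies on the virgin compression line:
S_c = C_c·H/(1+e₀)·log₁₀(σ'_f/σ'_0) = 0.16×3.8/(1+0.87)×log₁₀(170.8/138)
    = 0.32513 × 0.092609 = 0.03011 m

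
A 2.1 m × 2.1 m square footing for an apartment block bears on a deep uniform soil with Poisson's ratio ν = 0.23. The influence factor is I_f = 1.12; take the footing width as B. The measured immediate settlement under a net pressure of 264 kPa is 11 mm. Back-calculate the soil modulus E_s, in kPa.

S_e = q·B·(1−ν²)/E_s · I_f  ⇒  E_s = q·B·(1−ν²)·I_f / S_e.
E_s = 264 × 2.1 × 0.9471 × 1.12 / 0.011 = 53460 kPa

E_s ≈ 53500 kPa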